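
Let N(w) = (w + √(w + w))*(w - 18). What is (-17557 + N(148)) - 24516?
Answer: -22833 + 260*√74 ≈ -20596.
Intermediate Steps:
N(w) = (-18 + w)*(w + √2*√w) (N(w) = (w + √(2*w))*(-18 + w) = (w + √2*√w)*(-18 + w) = (-18 + w)*(w + √2*√w))
(-17557 + N(148)) - 24516 = (-17557 + (148² - 18*148 + √2*148^(3/2) - 18*√2*√148)) - 24516 = (-17557 + (21904 - 2664 + √2*(296*√37) - 18*√2*2*√37)) - 24516 = (-17557 + (21904 - 2664 + 296*√74 - 36*√74)) - 24516 = (-17557 + (19240 + 260*√74)) - 24516 = (1683 + 260*√74) - 24516 = -22833 + 260*√74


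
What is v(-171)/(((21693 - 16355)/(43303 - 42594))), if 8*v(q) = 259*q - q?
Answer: -15639831/21352 ≈ -732.48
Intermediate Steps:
v(q) = 129*q/4 (v(q) = (259*q - q)/8 = (258*q)/8 = 129*q/4)
v(-171)/(((21693 - 16355)/(43303 - 42594))) = ((129/4)*(-171))/(((21693 - 16355)/(43303 - 42594))) = -22059/(4*(5338/709)) = -22059/(4*(5338*(1/709))) = -22059/(4*5338/709) = -22059/4*709/5338 = -15639831/21352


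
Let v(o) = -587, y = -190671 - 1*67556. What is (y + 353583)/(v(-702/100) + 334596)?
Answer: 95356/334009 ≈ 0.28549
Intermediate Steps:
y = -258227 (y = -190671 - 67556 = -258227)
(y + 353583)/(v(-702/100) + 334596) = (-258227 + 353583)/(-587 + 334596) = 95356/334009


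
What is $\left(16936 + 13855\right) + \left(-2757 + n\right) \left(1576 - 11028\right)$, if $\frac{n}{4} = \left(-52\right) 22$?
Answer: $69342307$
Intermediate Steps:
$n = -4576$ ($n = 4 \left(\left(-52\right) 22\right) = 4 \left(-1144\right) = -4576$)
$\left(16936 + 13855\right) + \left(-2757 + n\right) \left(1576 - 11028\right) = \left(16936 + 13855\right) + \left(-2757 - 4576\right) \left(1576 - 11028\right) = 30791 - -69311516 = 30791 + 69311516 = 69342307$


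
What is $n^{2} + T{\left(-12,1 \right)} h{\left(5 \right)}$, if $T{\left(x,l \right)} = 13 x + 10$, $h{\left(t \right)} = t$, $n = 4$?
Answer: $-714$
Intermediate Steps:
$T{\left(x,l \right)} = 10 + 13 x$
$n^{2} + T{\left(-12,1 \right)} h{\left(5 \right)} = 4^{2} + \left(10 + 13 \left(-12\right)\right) 5 = 16 + \left(10 - 156\right) 5 = 16 - 730 = -714$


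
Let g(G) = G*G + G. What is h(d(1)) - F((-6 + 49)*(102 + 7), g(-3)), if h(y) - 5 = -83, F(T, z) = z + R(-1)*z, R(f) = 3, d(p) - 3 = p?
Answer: -102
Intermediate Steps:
d(p) = 3 + p
g(G) = G + G² (g(G) = G² + G = G + G²)
F(T, z) = 4*z (F(T, z) = z + 3*z = 4*z)
h(y) = -78 (h(y) = 5 - 83 = -78)
h(d(1)) - F((-6 + 49)*(102 + 7), g(-3)) = -78 - 4*(-3*(1 - 3)) = -78 - 4*(-3*(-2)) = -78 - 4*6 = -78 - 1*24 = -78 - 24 = -102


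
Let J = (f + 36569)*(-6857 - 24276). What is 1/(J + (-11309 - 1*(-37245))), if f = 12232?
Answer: -1/1519295597 ≈ -6.5820e-10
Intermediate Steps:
J = -1519321533 (J = (12232 + 36569)*(-6857 - 24276) = 48801*(-31133) = -1519321533)
1/(J + (-11309 - 1*(-37245))) = 1/(-1519321533 + (-11309 - 1*(-37245))) = 1/(-1519321533 + (-11309 + 37245)) = 1/(-1519321533 + 25936) = 1/(-1519295597) = -1/1519295597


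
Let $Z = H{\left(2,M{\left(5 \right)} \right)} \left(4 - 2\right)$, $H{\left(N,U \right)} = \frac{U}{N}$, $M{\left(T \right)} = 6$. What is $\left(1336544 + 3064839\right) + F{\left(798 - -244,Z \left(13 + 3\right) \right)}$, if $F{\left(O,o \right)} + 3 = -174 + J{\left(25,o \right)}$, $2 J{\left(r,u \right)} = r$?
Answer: $\frac{8802437}{2} \approx 4.4012 \cdot 10^{6}$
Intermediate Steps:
$Z = 6$ ($Z = \frac{6}{2} \left(4 - 2\right) = 6 \cdot \frac{1}{2} \cdot 2 = 3 \cdot 2 = 6$)
$J{\left(r,u \right)} = \frac{r}{2}$
$F{\left(O,o \right)} = - \frac{329}{2}$ ($F{\left(O,o \right)} = -3 + \left(-174 + \frac{1}{2} \cdot 25\right) = -3 + \left(-174 + \frac{25}{2}\right) = -3 - \frac{323}{2} = - \frac{329}{2}$)
$\left(1336544 + 3064839\right) + F{\left(798 - -244,Z \left(13 + 3\right) \right)} = \left(1336544 + 3064839\right) - \frac{329}{2} = 4401383 - \frac{329}{2} = \frac{8802437}{2}$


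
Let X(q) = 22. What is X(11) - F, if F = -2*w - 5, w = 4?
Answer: 35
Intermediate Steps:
F = -13 (F = -2*4 - 5 = -8 - 5 = -13)
X(11) - F = 22 - 1*(-13) = 22 + 13 = 35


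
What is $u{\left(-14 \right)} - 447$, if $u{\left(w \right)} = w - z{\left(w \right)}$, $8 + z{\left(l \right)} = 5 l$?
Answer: $-383$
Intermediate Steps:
$z{\left(l \right)} = -8 + 5 l$
$u{\left(w \right)} = 8 - 4 w$ ($u{\left(w \right)} = w - \left(-8 + 5 w\right) = 8 - 4 w$)
$u{\left(-14 \right)} - 447 = \left(8 - -56\right) - 447 = \left(8 + 56\right) - 447 = 64 - 447 = -383$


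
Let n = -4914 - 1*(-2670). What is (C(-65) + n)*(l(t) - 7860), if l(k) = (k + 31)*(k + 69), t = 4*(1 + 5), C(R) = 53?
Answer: 6014295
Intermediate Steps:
t = 24 (t = 4*6 = 24)
l(k) = (31 + k)*(69 + k)
n = -2244 (n = -4914 + 2670 = -2244)
(C(-65) + n)*(l(t) - 7860) = (53 - 2244)*((2139 + 24² + 100*24) - 7860) = -2191*((2139 + 576 + 2400) - 7860) = -2191*(5115 - 7860) = -2191*(-2745) = 6014295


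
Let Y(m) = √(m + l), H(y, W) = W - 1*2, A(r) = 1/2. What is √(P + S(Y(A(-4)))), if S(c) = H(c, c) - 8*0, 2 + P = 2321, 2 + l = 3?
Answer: √(9268 + 2*√6)/2 ≈ 48.148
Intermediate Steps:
l = 1 (l = -2 + 3 = 1)
A(r) = ½
H(y, W) = -2 + W (H(y, W) = W - 2 = -2 + W)
Y(m) = √(1 + m) (Y(m) = √(m + 1) = √(1 + m))
P = 2319 (P = -2 + 2321 = 2319)
S(c) = -2 + c (S(c) = (-2 + c) - 8*0 = (-2 + c) + 0 = -2 + c)
√(P + S(Y(A(-4)))) = √(2319 + (-2 + √(1 + ½))) = √(2319 + (-2 + √(3/2))) = √(2319 + (-2 + √6/2)) = √(2317 + √6/2)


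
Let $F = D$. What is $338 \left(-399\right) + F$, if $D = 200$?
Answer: $-134662$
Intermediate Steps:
$F = 200$
$338 \left(-399\right) + F = 338 \left(-399\right) + 200 = -134862 + 200 = -134662$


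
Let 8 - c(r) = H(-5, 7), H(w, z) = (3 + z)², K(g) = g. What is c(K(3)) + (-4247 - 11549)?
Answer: -15888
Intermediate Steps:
c(r) = -92 (c(r) = 8 - (3 + 7)² = 8 - 1*10² = 8 - 1*100 = 8 - 100 = -92)
c(K(3)) + (-4247 - 11549) = -92 + (-4247 - 11549) = -92 - 15796 = -15888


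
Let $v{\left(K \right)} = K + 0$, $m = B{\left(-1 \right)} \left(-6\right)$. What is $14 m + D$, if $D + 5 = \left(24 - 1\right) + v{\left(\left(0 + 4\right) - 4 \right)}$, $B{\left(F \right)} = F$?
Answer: $102$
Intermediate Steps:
$m = 6$ ($m = \left(-1\right) \left(-6\right) = 6$)
$v{\left(K \right)} = K$
$D = 18$ ($D = -5 + \left(\left(24 - 1\right) + \left(\left(0 + 4\right) - 4\right)\right) = -5 + \left(23 + \left(4 - 4\right)\right) = -5 + \left(23 + 0\right) = -5 + 23 = 18$)
$14 m + D = 14 \cdot 6 + 18 = 84 + 18 = 102$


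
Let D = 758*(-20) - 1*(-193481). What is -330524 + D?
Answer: -152203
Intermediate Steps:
D = 178321 (D = -15160 + 193481 = 178321)
-330524 + D = -330524 + 178321 = -152203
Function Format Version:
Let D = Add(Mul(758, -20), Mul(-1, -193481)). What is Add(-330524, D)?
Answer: -152203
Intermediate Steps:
D = 178321 (D = Add(-15160, 193481) = 178321)
Add(-330524, D) = Add(-330524, 178321) = -152203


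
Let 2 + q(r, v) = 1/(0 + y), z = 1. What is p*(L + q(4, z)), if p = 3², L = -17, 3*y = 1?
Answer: -144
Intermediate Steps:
y = ⅓ (y = (⅓)*1 = ⅓ ≈ 0.33333)
q(r, v) = 1 (q(r, v) = -2 + 1/(0 + ⅓) = -2 + 1/(⅓) = -2 + 3 = 1)
p = 9
p*(L + q(4, z)) = 9*(-17 + 1) = 9*(-16) = -144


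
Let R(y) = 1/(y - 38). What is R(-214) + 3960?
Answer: 997919/252 ≈ 3960.0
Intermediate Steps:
R(y) = 1/(-38 + y)
R(-214) + 3960 = 1/(-38 - 214) + 3960 = 1/(-252) + 3960 = -1/252 + 3960 = 997919/252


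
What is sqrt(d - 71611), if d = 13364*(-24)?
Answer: I*sqrt(392347) ≈ 626.38*I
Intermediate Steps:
d = -320736
sqrt(d - 71611) = sqrt(-320736 - 71611) = sqrt(-392347) = I*sqrt(392347)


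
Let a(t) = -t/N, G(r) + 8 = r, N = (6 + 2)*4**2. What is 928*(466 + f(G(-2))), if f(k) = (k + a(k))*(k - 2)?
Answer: 542938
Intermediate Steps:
N = 128 (N = 8*16 = 128)
G(r) = -8 + r
a(t) = -t/128
f(k) = 127*k*(-2 + k)/128 (f(k) = (k - k/128)*(k - 2) = (127*k/128)*(-2 + k) = 127*k*(-2 + k)/128)
928*(466 + f(G(-2))) = 928*(466 + 127*(-8 - 2)*(-2 + (-8 - 2))/128) = 928*(466 + (127/128)*(-10)*(-2 - 10)) = 928*(466 + (127/128)*(-10)*(-12)) = 928*(466 + 1905/16) = 928*(9361/16) = 542938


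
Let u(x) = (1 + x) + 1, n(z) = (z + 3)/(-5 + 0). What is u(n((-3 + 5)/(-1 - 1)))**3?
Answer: 512/125 ≈ 4.0960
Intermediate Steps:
n(z) = -3/5 - z/5 (n(z) = (3 + z)/(-5) = (3 + z)*(-1/5) = -3/5 - z/5)
u(x) = 2 + x
u(n((-3 + 5)/(-1 - 1)))**3 = (2 + (-3/5 - (-3 + 5)/(5*(-1 - 1))))**3 = (2 + (-3/5 - 2/(5*(-2))))**3 = (2 + (-3/5 - 2*(-1)/(5*2)))**3 = (2 + (-3/5 - 1/5*(-1)))**3 = (2 + (-3/5 + 1/5))**3 = (2 - 2/5)**3 = (8/5)**3 = 512/125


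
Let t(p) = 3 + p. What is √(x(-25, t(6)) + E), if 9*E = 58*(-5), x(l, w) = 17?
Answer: I*√137/3 ≈ 3.9016*I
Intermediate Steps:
E = -290/9 (E = (58*(-5))/9 = (⅑)*(-290) = -290/9 ≈ -32.222)
√(x(-25, t(6)) + E) = √(17 - 290/9) = √(-137/9) = I*√137/3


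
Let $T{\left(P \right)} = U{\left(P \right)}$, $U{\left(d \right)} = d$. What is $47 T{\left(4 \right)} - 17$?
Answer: $171$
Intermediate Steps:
$T{\left(P \right)} = P$
$47 T{\left(4 \right)} - 17 = 47 \cdot 4 - 17 = 188 - 17 = 171$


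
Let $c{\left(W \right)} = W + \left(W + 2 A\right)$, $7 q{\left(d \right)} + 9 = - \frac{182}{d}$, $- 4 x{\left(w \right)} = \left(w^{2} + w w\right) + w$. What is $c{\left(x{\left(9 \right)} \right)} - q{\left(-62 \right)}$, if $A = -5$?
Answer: $- \frac{41071}{434} \approx -94.634$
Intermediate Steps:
$x{\left(w \right)} = - \frac{w^{2}}{2} - \frac{w}{4}$ ($x{\left(w \right)} = - \frac{\left(w^{2} + w w\right) + w}{4} = - \frac{\left(w^{2} + w^{2}\right) + w}{4} = - \frac{2 w^{2} + w}{4} = - \frac{w + 2 w^{2}}{4} = - \frac{w^{2}}{2} - \frac{w}{4}$)
$q{\left(d \right)} = - \frac{9}{7} - \frac{26}{d}$ ($q{\left(d \right)} = - \frac{9}{7} + \frac{\left(-182\right) \frac{1}{d}}{7} = - \frac{9}{7} - \frac{26}{d}$)
$c{\left(W \right)} = -10 + 2 W$ ($c{\left(W \right)} = W + \left(W + 2 \left(-5\right)\right) = W + \left(W - 10\right) = W + \left(-10 + W\right) = -10 + 2 W$)
$c{\left(x{\left(9 \right)} \right)} - q{\left(-62 \right)} = \left(-10 + 2 \left(\left(- \frac{1}{4}\right) 9 \left(1 + 2 \cdot 9\right)\right)\right) - \left(- \frac{9}{7} - \frac{26}{-62}\right) = \left(-10 + 2 \left(\left(- \frac{1}{4}\right) 9 \left(1 + 18\right)\right)\right) - \left(- \frac{9}{7} - - \frac{13}{31}\right) = \left(-10 + 2 \left(\left(- \frac{1}{4}\right) 9 \cdot 19\right)\right) - \left(- \frac{9}{7} + \frac{13}{31}\right) = \left(-10 + 2 \left(- \frac{171}{4}\right)\right) - - \frac{188}{217} = \left(-10 - \frac{171}{2}\right) + \frac{188}{217} = - \frac{191}{2} + \frac{188}{217} = - \frac{41071}{434}$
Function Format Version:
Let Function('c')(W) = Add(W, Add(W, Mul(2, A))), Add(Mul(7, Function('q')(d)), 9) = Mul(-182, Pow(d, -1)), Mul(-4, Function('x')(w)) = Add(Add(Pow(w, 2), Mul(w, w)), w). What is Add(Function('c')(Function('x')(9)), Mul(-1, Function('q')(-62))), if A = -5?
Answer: Rational(-41071, 434) ≈ -94.634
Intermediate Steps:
Function('x')(w) = Add(Mul(Rational(-1, 2), Pow(w, 2)), Mul(Rational(-1, 4), w)) (Function('x')(w) = Mul(Rational(-1, 4), Add(Add(Pow(w, 2), Mul(w, w)), w)) = Mul(Rational(-1, 4), Add(Add(Pow(w, 2), Pow(w, 2)), w)) = Mul(Rational(-1, 4), Add(Mul(2, Pow(w, 2)), w)) = Mul(Rational(-1, 4), Add(w, Mul(2, Pow(w, 2)))) = Add(Mul(Rational(-1, 2), Pow(w, 2)), Mul(Rational(-1, 4), w)))
Function('q')(d) = Add(Rational(-9, 7), Mul(-26, Pow(d, -1))) (Function('q')(d) = Add(Rational(-9, 7), Mul(Rational(1, 7), Mul(-182, Pow(d, -1)))) = Add(Rational(-9, 7), Mul(-26, Pow(d, -1))))
Function('c')(W) = Add(-10, Mul(2, W)) (Function('c')(W) = Add(W, Add(W, Mul(2, -5))) = Add(W, Add(W, -10)) = Add(W, Add(-10, W)) = Add(-10, Mul(2, W)))
Add(Function('c')(Function('x')(9)), Mul(-1, Function('q')(-62))) = Add(Add(-10, Mul(2, Mul(Rational(-1, 4), 9, Add(1, Mul(2, 9))))), Mul(-1, Add(Rational(-9, 7), Mul(-26, Pow(-62, -1))))) = Add(Add(-10, Mul(2, Mul(Rational(-1, 4), 9, Add(1, 18)))), Mul(-1, Add(Rational(-9, 7), Mul(-26, Rational(-1, 62))))) = Add(Add(-10, Mul(2, Mul(Rational(-1, 4), 9, 19))), Mul(-1, Add(Rational(-9, 7), Rational(13, 31)))) = Add(Add(-10, Mul(2, Rational(-171, 4))), Mul(-1, Rational(-188, 217))) = Add(Add(-10, Rational(-171, 2)), Rational(188, 217)) = Add(Rational(-191, 2), Rational(188, 217)) = Rational(-41071, 434)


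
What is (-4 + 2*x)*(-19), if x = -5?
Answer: 266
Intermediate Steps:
(-4 + 2*x)*(-19) = (-4 + 2*(-5))*(-19) = (-4 - 10)*(-19) = -14*(-19) = 266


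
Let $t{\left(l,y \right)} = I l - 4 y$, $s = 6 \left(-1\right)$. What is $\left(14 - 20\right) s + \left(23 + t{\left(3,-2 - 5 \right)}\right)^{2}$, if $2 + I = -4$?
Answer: $1125$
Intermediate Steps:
$I = -6$ ($I = -2 - 4 = -6$)
$s = -6$
$t{\left(l,y \right)} = - 6 l - 4 y$
$\left(14 - 20\right) s + \left(23 + t{\left(3,-2 - 5 \right)}\right)^{2} = \left(14 - 20\right) \left(-6\right) + \left(23 - \left(18 + 4 \left(-2 - 5\right)\right)\right)^{2} = \left(-6\right) \left(-6\right) + \left(23 - \left(18 + 4 \left(-2 - 5\right)\right)\right)^{2} = 36 + \left(23 - -10\right)^{2} = 36 + \left(23 + \left(-18 + 28\right)\right)^{2} = 36 + \left(23 + 10\right)^{2} = 36 + 33^{2} = 36 + 1089 = 1125$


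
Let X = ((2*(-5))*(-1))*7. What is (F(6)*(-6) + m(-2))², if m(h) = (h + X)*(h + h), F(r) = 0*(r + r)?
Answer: 73984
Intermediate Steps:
X = 70 (X = -10*(-1)*7 = 10*7 = 70)
F(r) = 0 (F(r) = 0*(2*r) = 0)
m(h) = 2*h*(70 + h) (m(h) = (h + 70)*(h + h) = (70 + h)*(2*h) = 2*h*(70 + h))
(F(6)*(-6) + m(-2))² = (0*(-6) + 2*(-2)*(70 - 2))² = (0 + 2*(-2)*68)² = (0 - 272)² = (-272)² = 73984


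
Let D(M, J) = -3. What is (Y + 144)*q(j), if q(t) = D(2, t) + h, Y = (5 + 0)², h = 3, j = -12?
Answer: 0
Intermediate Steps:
Y = 25 (Y = 5² = 25)
q(t) = 0 (q(t) = -3 + 3 = 0)
(Y + 144)*q(j) = (25 + 144)*0 = 169*0 = 0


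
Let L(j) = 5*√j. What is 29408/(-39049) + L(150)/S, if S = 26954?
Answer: -29408/39049 + 25*√6/26954 ≈ -0.75083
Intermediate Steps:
29408/(-39049) + L(150)/S = 29408/(-39049) + (5*√150)/26954 = 29408*(-1/39049) + (5*(5*√6))*(1/26954) = -29408/39049 + (25*√6)*(1/26954) = -29408/39049 + 25*√6/26954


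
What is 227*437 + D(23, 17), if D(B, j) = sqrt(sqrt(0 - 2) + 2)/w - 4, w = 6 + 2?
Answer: 99195 + sqrt(2 + I*sqrt(2))/8 ≈ 99195.0 + 0.059259*I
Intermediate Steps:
w = 8
D(B, j) = -4 + sqrt(2 + I*sqrt(2))/8 (D(B, j) = sqrt(sqrt(0 - 2) + 2)/8 - 4 = sqrt(sqrt(-2) + 2)*(1/8) - 4 = sqrt(I*sqrt(2) + 2)*(1/8) - 4 = sqrt(2 + I*sqrt(2))*(1/8) - 4 = sqrt(2 + I*sqrt(2))/8 - 4 = -4 + sqrt(2 + I*sqrt(2))/8)
227*437 + D(23, 17) = 227*437 + (-4 + sqrt(2 + I*sqrt(2))/8) = 99199 + (-4 + sqrt(2 + I*sqrt(2))/8) = 99195 + sqrt(2 + I*sqrt(2))/8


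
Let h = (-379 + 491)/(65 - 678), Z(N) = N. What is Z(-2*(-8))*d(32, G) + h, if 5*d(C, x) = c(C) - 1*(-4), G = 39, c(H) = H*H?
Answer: 10082064/3065 ≈ 3289.4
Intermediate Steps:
c(H) = H**2
d(C, x) = 4/5 + C**2/5 (d(C, x) = (C**2 - 1*(-4))/5 = (C**2 + 4)/5 = (4 + C**2)/5 = 4/5 + C**2/5)
h = -112/613 (h = 112/(-613) = 112*(-1/613) = -112/613 ≈ -0.18271)
Z(-2*(-8))*d(32, G) + h = (-2*(-8))*(4/5 + (1/5)*32**2) - 112/613 = 16*(4/5 + (1/5)*1024) - 112/613 = 16*(4/5 + 1024/5) - 112/613 = 16*(1028/5) - 112/613 = 16448/5 - 112/613 = 10082064/3065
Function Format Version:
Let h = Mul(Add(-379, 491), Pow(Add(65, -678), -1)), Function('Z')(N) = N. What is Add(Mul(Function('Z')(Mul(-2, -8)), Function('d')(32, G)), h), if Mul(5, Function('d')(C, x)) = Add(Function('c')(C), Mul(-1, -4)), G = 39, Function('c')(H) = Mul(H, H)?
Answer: Rational(10082064, 3065) ≈ 3289.4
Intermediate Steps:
Function('c')(H) = Pow(H, 2)
Function('d')(C, x) = Add(Rational(4, 5), Mul(Rational(1, 5), Pow(C, 2))) (Function('d')(C, x) = Mul(Rational(1, 5), Add(Pow(C, 2), Mul(-1, -4))) = Mul(Rational(1, 5), Add(Pow(C, 2), 4)) = Mul(Rational(1, 5), Add(4, Pow(C, 2))) = Add(Rational(4, 5), Mul(Rational(1, 5), Pow(C, 2))))
h = Rational(-112, 613) (h = Mul(112, Pow(-613, -1)) = Mul(112, Rational(-1, 613)) = Rational(-112, 613) ≈ -0.18271)
Add(Mul(Function('Z')(Mul(-2, -8)), Function('d')(32, G)), h) = Add(Mul(Mul(-2, -8), Add(Rational(4, 5), Mul(Rational(1, 5), Pow(32, 2)))), Rational(-112, 613)) = Add(Mul(16, Add(Rational(4, 5), Mul(Rational(1, 5), 1024))), Rational(-112, 613)) = Add(Mul(16, Add(Rational(4, 5), Rational(1024, 5))), Rational(-112, 613)) = Add(Mul(16, Rational(1028, 5)), Rational(-112, 613)) = Add(Rational(16448, 5), Rational(-112, 613)) = Rational(10082064, 3065)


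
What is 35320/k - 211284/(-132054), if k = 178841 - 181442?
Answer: -685766266/57245409 ≈ -11.979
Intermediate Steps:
k = -2601
35320/k - 211284/(-132054) = 35320/(-2601) - 211284/(-132054) = 35320*(-1/2601) - 211284*(-1/132054) = -35320/2601 + 35214/22009 = -685766266/57245409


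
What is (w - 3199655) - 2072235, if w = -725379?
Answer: -5997269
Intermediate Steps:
(w - 3199655) - 2072235 = (-725379 - 3199655) - 2072235 = -3925034 - 2072235 = -5997269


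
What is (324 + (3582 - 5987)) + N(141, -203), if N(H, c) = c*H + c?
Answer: -30907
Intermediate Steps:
N(H, c) = c + H*c (N(H, c) = H*c + c = c + H*c)
(324 + (3582 - 5987)) + N(141, -203) = (324 + (3582 - 5987)) - 203*(1 + 141) = (324 - 2405) - 203*142 = -2081 - 28826 = -30907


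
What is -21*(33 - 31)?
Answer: -42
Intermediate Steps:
-21*(33 - 31) = -21*2 = -42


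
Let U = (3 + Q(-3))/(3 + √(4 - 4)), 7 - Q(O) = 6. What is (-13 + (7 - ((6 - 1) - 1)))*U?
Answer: -40/3 ≈ -13.333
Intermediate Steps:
Q(O) = 1 (Q(O) = 7 - 1*6 = 7 - 6 = 1)
U = 4/3 (U = (3 + 1)/(3 + √(4 - 4)) = 4/(3 + √0) = 4/(3 + 0) = 4/3 ≈ 1.3333)
(-13 + (7 - ((6 - 1) - 1)))*U = (-13 + (7 - ((6 - 1) - 1)))*(4/3) = (-13 + (7 - (5 - 1)))*(4/3) = (-13 + (7 - 1*4))*(4/3) = (-13 + (7 - 4))*(4/3) = (-13 + 3)*(4/3) = -10*4/3 = -40/3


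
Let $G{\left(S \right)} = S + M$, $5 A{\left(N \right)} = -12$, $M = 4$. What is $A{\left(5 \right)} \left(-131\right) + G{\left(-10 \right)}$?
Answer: $\frac{1542}{5} \approx 308.4$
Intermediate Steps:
$A{\left(N \right)} = - \frac{12}{5}$ ($A{\left(N \right)} = \frac{1}{5} \left(-12\right) = - \frac{12}{5}$)
$G{\left(S \right)} = 4 + S$ ($G{\left(S \right)} = S + 4 = 4 + S$)
$A{\left(5 \right)} \left(-131\right) + G{\left(-10 \right)} = \left(- \frac{12}{5}\right) \left(-131\right) + \left(4 - 10\right) = \frac{1572}{5} - 6 = \frac{1542}{5}$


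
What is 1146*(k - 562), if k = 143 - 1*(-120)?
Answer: -342654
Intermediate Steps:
k = 263 (k = 143 + 120 = 263)
1146*(k - 562) = 1146*(263 - 562) = 1146*(-299) = -342654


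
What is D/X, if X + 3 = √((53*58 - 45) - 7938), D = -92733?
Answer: 278199/4918 + 92733*I*√4909/4918 ≈ 56.568 + 1321.1*I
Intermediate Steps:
X = -3 + I*√4909 (X = -3 + √((53*58 - 45) - 7938) = -3 + √((3074 - 45) - 7938) = -3 + √(3029 - 7938) = -3 + √(-4909) = -3 + I*√4909 ≈ -3.0 + 70.064*I)
D/X = -92733/(-3 + I*√4909)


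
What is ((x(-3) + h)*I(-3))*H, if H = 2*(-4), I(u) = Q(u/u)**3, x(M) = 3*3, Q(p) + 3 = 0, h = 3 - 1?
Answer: 2376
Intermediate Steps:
h = 2
Q(p) = -3 (Q(p) = -3 + 0 = -3)
x(M) = 9
I(u) = -27 (I(u) = (-3)**3 = -27)
H = -8
((x(-3) + h)*I(-3))*H = ((9 + 2)*(-27))*(-8) = (11*(-27))*(-8) = -297*(-8) = 2376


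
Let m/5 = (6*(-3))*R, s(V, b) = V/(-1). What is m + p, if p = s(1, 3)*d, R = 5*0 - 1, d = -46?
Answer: 136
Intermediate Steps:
s(V, b) = -V (s(V, b) = V*(-1) = -V)
R = -1 (R = 0 - 1 = -1)
p = 46 (p = -1*1*(-46) = -1*(-46) = 46)
m = 90 (m = 5*((6*(-3))*(-1)) = 5*(-18*(-1)) = 5*18 = 90)
m + p = 90 + 46 = 136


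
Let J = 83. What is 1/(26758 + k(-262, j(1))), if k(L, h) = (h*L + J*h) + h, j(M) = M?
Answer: 1/26580 ≈ 3.7622e-5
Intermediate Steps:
k(L, h) = 84*h + L*h (k(L, h) = (h*L + 83*h) + h = (L*h + 83*h) + h = (83*h + L*h) + h = 84*h + L*h)
1/(26758 + k(-262, j(1))) = 1/(26758 + 1*(84 - 262)) = 1/(26758 + 1*(-178)) = 1/(26758 - 178) = 1/26580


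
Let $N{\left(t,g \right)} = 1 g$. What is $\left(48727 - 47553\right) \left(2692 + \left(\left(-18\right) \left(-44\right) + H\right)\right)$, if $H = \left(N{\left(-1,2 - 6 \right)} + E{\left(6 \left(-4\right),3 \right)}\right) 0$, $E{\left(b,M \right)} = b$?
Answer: $4090216$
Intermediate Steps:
$N{\left(t,g \right)} = g$
$H = 0$ ($H = \left(\left(2 - 6\right) + 6 \left(-4\right)\right) 0 = \left(\left(2 - 6\right) - 24\right) 0 = \left(-4 - 24\right) 0 = \left(-28\right) 0 = 0$)
$\left(48727 - 47553\right) \left(2692 + \left(\left(-18\right) \left(-44\right) + H\right)\right) = \left(48727 - 47553\right) \left(2692 + \left(\left(-18\right) \left(-44\right) + 0\right)\right) = 1174 \left(2692 + \left(792 + 0\right)\right) = 1174 \left(2692 + 792\right) = 1174 \cdot 3484 = 4090216$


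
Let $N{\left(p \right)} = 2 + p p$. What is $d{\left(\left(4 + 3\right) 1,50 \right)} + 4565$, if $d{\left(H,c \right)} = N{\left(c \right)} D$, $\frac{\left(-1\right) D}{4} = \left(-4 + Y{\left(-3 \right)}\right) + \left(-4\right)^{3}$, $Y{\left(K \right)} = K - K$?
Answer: $685109$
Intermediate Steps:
$Y{\left(K \right)} = 0$
$N{\left(p \right)} = 2 + p^{2}$
$D = 272$ ($D = - 4 \left(\left(-4 + 0\right) + \left(-4\right)^{3}\right) = - 4 \left(-4 - 64\right) = \left(-4\right) \left(-68\right) = 272$)
$d{\left(H,c \right)} = 544 + 272 c^{2}$ ($d{\left(H,c \right)} = \left(2 + c^{2}\right) 272 = 544 + 272 c^{2}$)
$d{\left(\left(4 + 3\right) 1,50 \right)} + 4565 = \left(544 + 272 \cdot 50^{2}\right) + 4565 = \left(544 + 272 \cdot 2500\right) + 4565 = \left(544 + 680000\right) + 4565 = 680544 + 4565 = 685109$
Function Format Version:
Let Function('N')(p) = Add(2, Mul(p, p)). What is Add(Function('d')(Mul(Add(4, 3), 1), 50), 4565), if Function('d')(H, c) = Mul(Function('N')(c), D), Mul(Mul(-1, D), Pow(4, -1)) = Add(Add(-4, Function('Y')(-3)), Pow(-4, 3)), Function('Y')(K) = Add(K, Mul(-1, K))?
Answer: 685109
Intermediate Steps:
Function('Y')(K) = 0
Function('N')(p) = Add(2, Pow(p, 2))
D = 272 (D = Mul(-4, Add(Add(-4, 0), Pow(-4, 3))) = Mul(-4, Add(-4, -64)) = Mul(-4, -68) = 272)
Function('d')(H, c) = Add(544, Mul(272, Pow(c, 2))) (Function('d')(H, c) = Mul(Add(2, Pow(c, 2)), 272) = Add(544, Mul(272, Pow(c, 2))))
Add(Function('d')(Mul(Add(4, 3), 1), 50), 4565) = Add(Add(544, Mul(272, Pow(50, 2))), 4565) = Add(Add(544, Mul(272, 2500)), 4565) = Add(Add(544, 680000), 4565) = Add(680544, 4565) = 685109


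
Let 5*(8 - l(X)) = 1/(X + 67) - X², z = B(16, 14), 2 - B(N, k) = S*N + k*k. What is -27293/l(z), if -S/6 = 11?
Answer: -25355197/138065007 ≈ -0.18365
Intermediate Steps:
S = -66 (S = -6*11 = -66)
B(N, k) = 2 - k² + 66*N (B(N, k) = 2 - (-66*N + k*k) = 2 - (-66*N + k²) = 2 - (k² - 66*N) = 2 + (-k² + 66*N) = 2 - k² + 66*N)
z = 862 (z = 2 - 1*14² + 66*16 = 2 - 1*196 + 1056 = 2 - 196 + 1056 = 862)
l(X) = 8 - 1/(5*(67 + X)) + X²/5 (l(X) = 8 - (1/(X + 67) - X²)/5 = 8 - (1/(67 + X) - X²)/5 = 8 + (-1/(5*(67 + X)) + X²/5) = 8 - 1/(5*(67 + X)) + X²/5)
-27293/l(z) = -27293*5*(67 + 862)/(2679 + 862³ + 40*862 + 67*862²) = -27293*4645/(2679 + 640503928 + 34480 + 67*743044) = -27293*4645/(2679 + 640503928 + 34480 + 49783948) = -27293/((⅕)*(1/929)*690325035) = -27293/138065007/929 = -27293*929/138065007 = -25355197/138065007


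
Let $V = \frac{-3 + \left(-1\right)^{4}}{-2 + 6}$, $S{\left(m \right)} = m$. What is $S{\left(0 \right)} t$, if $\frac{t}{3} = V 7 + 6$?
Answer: $0$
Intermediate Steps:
$V = - \frac{1}{2}$ ($V = \frac{-3 + 1}{4} = \left(-2\right) \frac{1}{4} = - \frac{1}{2} \approx -0.5$)
$t = \frac{15}{2}$ ($t = 3 \left(\left(- \frac{1}{2}\right) 7 + 6\right) = 3 \left(- \frac{7}{2} + 6\right) = 3 \cdot \frac{5}{2} = \frac{15}{2} \approx 7.5$)
$S{\left(0 \right)} t = 0 \cdot \frac{15}{2} = 0$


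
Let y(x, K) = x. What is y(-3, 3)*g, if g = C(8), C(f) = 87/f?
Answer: -261/8 ≈ -32.625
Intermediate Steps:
g = 87/8 ≈ 10.875
y(-3, 3)*g = -3*87/8 = -261/8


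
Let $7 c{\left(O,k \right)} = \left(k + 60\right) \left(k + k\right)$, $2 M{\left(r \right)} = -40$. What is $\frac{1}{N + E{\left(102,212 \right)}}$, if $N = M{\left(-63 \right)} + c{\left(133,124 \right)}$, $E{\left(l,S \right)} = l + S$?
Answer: $\frac{7}{47690} \approx 0.00014678$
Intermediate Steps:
$M{\left(r \right)} = -20$ ($M{\left(r \right)} = \frac{1}{2} \left(-40\right) = -20$)
$E{\left(l,S \right)} = S + l$
$c{\left(O,k \right)} = \frac{2 k \left(60 + k\right)}{7}$ ($c{\left(O,k \right)} = \frac{\left(k + 60\right) \left(k + k\right)}{7} = \frac{\left(60 + k\right) 2 k}{7} = \frac{2 k \left(60 + k\right)}{7}$)
$N = \frac{45492}{7}$ ($N = -20 + \frac{2}{7} \cdot 124 \left(60 + 124\right) = -20 + \frac{2}{7} \cdot 124 \cdot 184 = -20 + \frac{45632}{7} = \frac{45492}{7} \approx 6498.9$)
$\frac{1}{N + E{\left(102,212 \right)}} = \frac{1}{\frac{45492}{7} + \left(212 + 102\right)} = \frac{1}{\frac{45492}{7} + 314} = \frac{1}{\frac{47690}{7}} = \frac{7}{47690}$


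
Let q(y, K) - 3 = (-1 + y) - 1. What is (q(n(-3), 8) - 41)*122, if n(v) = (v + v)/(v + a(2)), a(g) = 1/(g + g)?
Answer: -50752/11 ≈ -4613.8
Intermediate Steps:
a(g) = 1/(2*g)
n(v) = 2*v/(1/4 + v) (n(v) = (v + v)/(v + (1/2)/2) = (2*v)/(v + (1/2)*(1/2)) = (2*v)/(v + 1/4) = (2*v)/(1/4 + v) = 2*v/(1/4 + v))
q(y, K) = 1 + y (q(y, K) = 3 + ((-1 + y) - 1) = 3 + (-2 + y) = 1 + y)
(q(n(-3), 8) - 41)*122 = ((1 + 8*(-3)/(1 + 4*(-3))) - 41)*122 = ((1 + 8*(-3)/(1 - 12)) - 41)*122 = ((1 + 8*(-3)/(-11)) - 41)*122 = ((1 + 8*(-3)*(-1/11)) - 41)*122 = ((1 + 24/11) - 41)*122 = (35/11 - 41)*122 = -416/11*122 = -50752/11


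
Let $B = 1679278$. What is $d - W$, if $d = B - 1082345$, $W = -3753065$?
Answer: $4349998$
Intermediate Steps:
$d = 596933$ ($d = 1679278 - 1082345 = 596933$)
$d - W = 596933 - -3753065 = 596933 + 3753065 = 4349998$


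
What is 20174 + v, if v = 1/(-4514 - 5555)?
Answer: 203132005/10069 ≈ 20174.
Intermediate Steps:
v = -1/10069 (v = 1/(-10069) = -1/10069 ≈ -9.9315e-5)
20174 + v = 20174 - 1/10069 = 203132005/10069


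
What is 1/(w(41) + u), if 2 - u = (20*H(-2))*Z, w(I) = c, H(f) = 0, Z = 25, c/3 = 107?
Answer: 1/323 ≈ 0.0030960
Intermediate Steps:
c = 321 (c = 3*107 = 321)
w(I) = 321
u = 2 (u = 2 - 20*0*25 = 2 - 0*25 = 2 - 1*0 = 2 + 0 = 2)
1/(w(41) + u) = 1/(321 + 2) = 1/323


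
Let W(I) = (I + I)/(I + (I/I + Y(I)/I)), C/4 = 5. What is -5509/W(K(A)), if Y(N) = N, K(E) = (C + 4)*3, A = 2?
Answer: -203833/72 ≈ -2831.0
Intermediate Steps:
C = 20 (C = 4*5 = 20)
K(E) = 72 (K(E) = (20 + 4)*3 = 24*3 = 72)
W(I) = 2*I/(2 + I) (W(I) = (I + I)/(I + (I/I + I/I)) = (2*I)/(I + (1 + 1)) = (2*I)/(I + 2) = (2*I)/(2 + I) = 2*I/(2 + I))
-5509/W(K(A)) = -5509/(2*72/(2 + 72)) = -5509/(2*72/74) = -5509/(2*72*(1/74)) = -5509/72/37 = -5509*37/72 = -203833/72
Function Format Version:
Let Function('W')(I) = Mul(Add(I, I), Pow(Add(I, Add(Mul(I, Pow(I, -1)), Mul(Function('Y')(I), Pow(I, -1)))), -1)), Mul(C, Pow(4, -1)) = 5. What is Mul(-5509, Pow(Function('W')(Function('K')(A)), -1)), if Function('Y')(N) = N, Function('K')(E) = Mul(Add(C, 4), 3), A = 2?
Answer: Rational(-203833, 72) ≈ -2831.0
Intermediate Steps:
C = 20 (C = Mul(4, 5) = 20)
Function('K')(E) = 72 (Function('K')(E) = Mul(Add(20, 4), 3) = Mul(24, 3) = 72)
Function('W')(I) = Mul(2, I, Pow(Add(2, I), -1)) (Function('W')(I) = Mul(Add(I, I), Pow(Add(I, Add(Mul(I, Pow(I, -1)), Mul(I, Pow(I, -1)))), -1)) = Mul(Mul(2, I), Pow(Add(I, Add(1, 1)), -1)) = Mul(Mul(2, I), Pow(Add(I, 2), -1)) = Mul(Mul(2, I), Pow(Add(2, I), -1)) = Mul(2, I, Pow(Add(2, I), -1)))
Mul(-5509, Pow(Function('W')(Function('K')(A)), -1)) = Mul(-5509, Pow(Mul(2, 72, Pow(Add(2, 72), -1)), -1)) = Mul(-5509, Pow(Mul(2, 72, Pow(74, -1)), -1)) = Mul(-5509, Pow(Mul(2, 72, Rational(1, 74)), -1)) = Mul(-5509, Pow(Rational(72, 37), -1)) = Mul(-5509, Rational(37, 72)) = Rational(-203833, 72)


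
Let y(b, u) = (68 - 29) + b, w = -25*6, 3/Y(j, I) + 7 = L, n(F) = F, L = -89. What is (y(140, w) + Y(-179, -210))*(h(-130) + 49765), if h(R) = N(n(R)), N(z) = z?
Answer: 284259645/32 ≈ 8.8831e+6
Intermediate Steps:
Y(j, I) = -1/32 (Y(j, I) = 3/(-7 - 89) = 3/(-96) = 3*(-1/96) = -1/32)
w = -150
y(b, u) = 39 + b
h(R) = R
(y(140, w) + Y(-179, -210))*(h(-130) + 49765) = ((39 + 140) - 1/32)*(-130 + 49765) = (179 - 1/32)*49635 = (5727/32)*49635 = 284259645/32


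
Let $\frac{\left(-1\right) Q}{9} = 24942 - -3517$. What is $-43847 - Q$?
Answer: $212284$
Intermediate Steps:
$Q = -256131$ ($Q = - 9 \left(24942 - -3517\right) = - 9 \left(24942 + 3517\right) = \left(-9\right) 28459 = -256131$)
$-43847 - Q = -43847 - -256131 = -43847 + 256131 = 212284$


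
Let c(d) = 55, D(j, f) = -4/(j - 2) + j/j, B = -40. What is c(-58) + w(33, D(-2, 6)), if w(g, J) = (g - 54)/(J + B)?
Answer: 2111/38 ≈ 55.553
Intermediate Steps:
D(j, f) = 1 - 4/(-2 + j) (D(j, f) = -4/(-2 + j) + 1 = 1 - 4/(-2 + j))
w(g, J) = (-54 + g)/(-40 + J) (w(g, J) = (g - 54)/(J - 40) = (-54 + g)/(-40 + J))
c(-58) + w(33, D(-2, 6)) = 55 + (-54 + 33)/(-40 + (-6 - 2)/(-2 - 2)) = 55 - 21/(-40 - 8/(-4)) = 55 - 21/(-40 - ¼*(-8)) = 55 - 21/(-40 + 2) = 55 - 21/(-38) = 55 - 1/38*(-21) = 55 + 21/38 = 2111/38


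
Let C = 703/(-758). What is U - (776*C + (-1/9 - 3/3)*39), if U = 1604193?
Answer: 1824835003/1137 ≈ 1.6050e+6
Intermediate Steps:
C = -703/758 (C = 703*(-1/758) = -703/758 ≈ -0.92744)
U - (776*C + (-1/9 - 3/3)*39) = 1604193 - (776*(-703/758) + (-1/9 - 3/3)*39) = 1604193 - (-272764/379 + (-1*⅑ - 3*⅓)*39) = 1604193 - (-272764/379 + (-⅑ - 1)*39) = 1604193 - (-272764/379 - 10/9*39) = 1604193 - (-272764/379 - 130/3) = 1604193 - 1*(-867562/1137) = 1604193 + 867562/1137 = 1824835003/1137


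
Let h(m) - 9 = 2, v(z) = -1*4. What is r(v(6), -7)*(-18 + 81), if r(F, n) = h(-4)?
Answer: 693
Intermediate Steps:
v(z) = -4
h(m) = 11 (h(m) = 9 + 2 = 11)
r(F, n) = 11
r(v(6), -7)*(-18 + 81) = 11*(-18 + 81) = 11*63 = 693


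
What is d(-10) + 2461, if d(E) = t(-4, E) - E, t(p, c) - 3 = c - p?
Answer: 2468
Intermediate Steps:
t(p, c) = 3 + c - p (t(p, c) = 3 + (c - p) = 3 + c - p)
d(E) = 7 (d(E) = (3 + E - 1*(-4)) - E = (3 + E + 4) - E = (7 + E) - E = 7)
d(-10) + 2461 = 7 + 2461 = 2468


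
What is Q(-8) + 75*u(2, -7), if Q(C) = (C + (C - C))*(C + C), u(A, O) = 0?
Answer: 128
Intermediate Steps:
Q(C) = 2*C² (Q(C) = (C + 0)*(2*C) = C*(2*C) = 2*C²)
Q(-8) + 75*u(2, -7) = 2*(-8)² + 75*0 = 2*64 + 0 = 128 + 0 = 128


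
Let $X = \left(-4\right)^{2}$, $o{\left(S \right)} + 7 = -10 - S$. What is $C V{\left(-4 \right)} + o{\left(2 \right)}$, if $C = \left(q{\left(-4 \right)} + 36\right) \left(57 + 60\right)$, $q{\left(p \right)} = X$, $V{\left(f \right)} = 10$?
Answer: $60821$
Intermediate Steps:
$o{\left(S \right)} = -17 - S$ ($o{\left(S \right)} = -7 - \left(10 + S\right) = -17 - S$)
$X = 16$
$q{\left(p \right)} = 16$
$C = 6084$ ($C = \left(16 + 36\right) \left(57 + 60\right) = 52 \cdot 117 = 6084$)
$C V{\left(-4 \right)} + o{\left(2 \right)} = 6084 \cdot 10 - 19 = 60840 - 19 = 60821$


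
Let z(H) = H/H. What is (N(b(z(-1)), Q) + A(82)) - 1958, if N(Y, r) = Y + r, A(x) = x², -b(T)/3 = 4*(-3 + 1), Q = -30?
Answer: 4760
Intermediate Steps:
z(H) = 1
b(T) = 24 (b(T) = -12*(-3 + 1) = -12*(-2) = -3*(-8) = 24)
(N(b(z(-1)), Q) + A(82)) - 1958 = ((24 - 30) + 82²) - 1958 = (-6 + 6724) - 1958 = 6718 - 1958 = 4760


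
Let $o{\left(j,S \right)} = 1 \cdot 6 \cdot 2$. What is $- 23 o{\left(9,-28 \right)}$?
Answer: $-276$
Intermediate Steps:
$o{\left(j,S \right)} = 12$ ($o{\left(j,S \right)} = 6 \cdot 2 = 12$)
$- 23 o{\left(9,-28 \right)} = \left(-23\right) 12 = -276$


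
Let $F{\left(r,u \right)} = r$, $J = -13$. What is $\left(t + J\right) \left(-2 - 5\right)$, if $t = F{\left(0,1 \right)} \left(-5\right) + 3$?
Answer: $70$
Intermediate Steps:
$t = 3$ ($t = 0 \left(-5\right) + 3 = 0 + 3 = 3$)
$\left(t + J\right) \left(-2 - 5\right) = \left(3 - 13\right) \left(-2 - 5\right) = - 10 \left(-2 - 5\right) = \left(-10\right) \left(-7\right) = 70$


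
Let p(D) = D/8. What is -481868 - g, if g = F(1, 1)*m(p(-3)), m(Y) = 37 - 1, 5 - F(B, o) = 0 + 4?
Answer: -481904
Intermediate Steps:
F(B, o) = 1 (F(B, o) = 5 - (0 + 4) = 5 - 1*4 = 5 - 4 = 1)
p(D) = D/8 (p(D) = D*(1/8) = D/8)
m(Y) = 36
g = 36 (g = 1*36 = 36)
-481868 - g = -481868 - 1*36 = -481868 - 36 = -481904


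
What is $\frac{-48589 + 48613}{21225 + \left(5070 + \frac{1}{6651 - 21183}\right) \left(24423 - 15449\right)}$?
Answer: $\frac{24912}{47249141749} \approx 5.2725 \cdot 10^{-7}$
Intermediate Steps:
$\frac{-48589 + 48613}{21225 + \left(5070 + \frac{1}{6651 - 21183}\right) \left(24423 - 15449\right)} = \frac{24}{21225 + \left(5070 + \frac{1}{-14532}\right) 8974} = \frac{24}{21225 + \left(5070 - \frac{1}{14532}\right) 8974} = \frac{24}{21225 + \frac{73677239}{14532} \cdot 8974} = \frac{24}{21225 + \frac{47227110199}{1038}} = \frac{24}{\frac{47249141749}{1038}} = 24 \cdot \frac{1038}{47249141749} = \frac{24912}{47249141749}$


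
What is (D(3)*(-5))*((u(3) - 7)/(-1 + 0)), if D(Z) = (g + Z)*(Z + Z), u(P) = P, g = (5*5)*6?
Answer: -18360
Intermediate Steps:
g = 150 (g = 25*6 = 150)
D(Z) = 2*Z*(150 + Z) (D(Z) = (150 + Z)*(Z + Z) = (150 + Z)*(2*Z) = 2*Z*(150 + Z))
(D(3)*(-5))*((u(3) - 7)/(-1 + 0)) = ((2*3*(150 + 3))*(-5))*((3 - 7)/(-1 + 0)) = ((2*3*153)*(-5))*(-4/(-1)) = (918*(-5))*(-4*(-1)) = -4590*4 = -18360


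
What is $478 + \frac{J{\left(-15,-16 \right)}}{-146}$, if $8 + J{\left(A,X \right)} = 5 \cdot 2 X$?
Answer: $\frac{34978}{73} \approx 479.15$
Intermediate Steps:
$J{\left(A,X \right)} = -8 + 10 X$ ($J{\left(A,X \right)} = -8 + 5 \cdot 2 X = -8 + 10 X$)
$478 + \frac{J{\left(-15,-16 \right)}}{-146} = 478 + \frac{-8 + 10 \left(-16\right)}{-146} = 478 + \left(-8 - 160\right) \left(- \frac{1}{146}\right) = 478 - - \frac{84}{73} = 478 + \frac{84}{73} = \frac{34978}{73}$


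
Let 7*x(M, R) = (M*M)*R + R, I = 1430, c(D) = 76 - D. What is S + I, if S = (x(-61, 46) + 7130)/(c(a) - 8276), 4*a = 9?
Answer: 327533602/229663 ≈ 1426.1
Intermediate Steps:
a = 9/4 (a = (¼)*9 = 9/4 ≈ 2.2500)
x(M, R) = R/7 + R*M²/7 (x(M, R) = ((M*M)*R + R)/7 = (M²*R + R)/7 = (R*M² + R)/7 = (R + R*M²)/7 = R/7 + R*M²/7)
S = -884488/229663 (S = ((⅐)*46*(1 + (-61)²) + 7130)/((76 - 1*9/4) - 8276) = ((⅐)*46*(1 + 3721) + 7130)/((76 - 9/4) - 8276) = ((⅐)*46*3722 + 7130)/(295/4 - 8276) = (171212/7 + 7130)/(-32809/4) = (221122/7)*(-4/32809) = -884488/229663 ≈ -3.8512)
S + I = -884488/229663 + 1430 = 327533602/229663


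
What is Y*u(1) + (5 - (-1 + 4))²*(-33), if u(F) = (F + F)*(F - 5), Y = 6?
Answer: -180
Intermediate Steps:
u(F) = 2*F*(-5 + F) (u(F) = (2*F)*(-5 + F) = 2*F*(-5 + F))
Y*u(1) + (5 - (-1 + 4))²*(-33) = 6*(2*1*(-5 + 1)) + (5 - (-1 + 4))²*(-33) = 6*(2*1*(-4)) + (5 - 1*3)²*(-33) = 6*(-8) + (5 - 3)²*(-33) = -48 + 2²*(-33) = -48 + 4*(-33) = -48 - 132 = -180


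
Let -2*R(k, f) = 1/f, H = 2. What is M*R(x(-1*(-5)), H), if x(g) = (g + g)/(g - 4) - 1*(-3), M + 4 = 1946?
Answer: -971/2 ≈ -485.50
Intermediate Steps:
M = 1942 (M = -4 + 1946 = 1942)
x(g) = 3 + 2*g/(-4 + g) (x(g) = (2*g)/(-4 + g) + 3 = 2*g/(-4 + g) + 3 = 3 + 2*g/(-4 + g))
R(k, f) = -1/(2*f)
M*R(x(-1*(-5)), H) = 1942*(-½/2) = 1942*(-½*½) = 1942*(-¼) = -971/2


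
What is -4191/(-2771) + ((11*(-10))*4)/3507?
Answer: 13478597/9717897 ≈ 1.3870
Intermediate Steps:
-4191/(-2771) + ((11*(-10))*4)/3507 = -4191*(-1/2771) - 110*4*(1/3507) = 4191/2771 - 440*1/3507 = 4191/2771 - 440/3507 = 13478597/9717897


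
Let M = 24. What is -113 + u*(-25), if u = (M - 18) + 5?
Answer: -388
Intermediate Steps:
u = 11 (u = (24 - 18) + 5 = 6 + 5 = 11)
-113 + u*(-25) = -113 + 11*(-25) = -113 - 275 = -388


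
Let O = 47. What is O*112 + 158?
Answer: 5422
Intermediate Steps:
O*112 + 158 = 47*112 + 158 = 5264 + 158 = 5422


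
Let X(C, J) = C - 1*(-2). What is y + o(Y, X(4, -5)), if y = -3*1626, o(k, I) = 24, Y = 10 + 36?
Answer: -4854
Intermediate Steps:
X(C, J) = 2 + C (X(C, J) = C + 2 = 2 + C)
Y = 46
y = -4878
y + o(Y, X(4, -5)) = -4878 + 24 = -4854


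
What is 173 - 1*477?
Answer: -304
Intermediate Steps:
173 - 1*477 = 173 - 477 = -304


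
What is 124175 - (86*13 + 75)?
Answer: 122982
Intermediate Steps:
124175 - (86*13 + 75) = 124175 - (1118 + 75) = 124175 - 1*1193 = 124175 - 1193 = 122982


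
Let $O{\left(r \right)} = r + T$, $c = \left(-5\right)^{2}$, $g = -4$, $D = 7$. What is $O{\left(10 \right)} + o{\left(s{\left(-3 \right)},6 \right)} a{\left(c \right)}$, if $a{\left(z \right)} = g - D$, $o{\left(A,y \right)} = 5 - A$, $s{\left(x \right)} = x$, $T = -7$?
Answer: $-85$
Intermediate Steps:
$c = 25$
$O{\left(r \right)} = -7 + r$ ($O{\left(r \right)} = r - 7 = -7 + r$)
$a{\left(z \right)} = -11$ ($a{\left(z \right)} = -4 - 7 = -11$)
$O{\left(10 \right)} + o{\left(s{\left(-3 \right)},6 \right)} a{\left(c \right)} = \left(-7 + 10\right) + \left(5 - -3\right) \left(-11\right) = 3 + \left(5 + 3\right) \left(-11\right) = 3 + 8 \left(-11\right) = 3 - 88 = -85$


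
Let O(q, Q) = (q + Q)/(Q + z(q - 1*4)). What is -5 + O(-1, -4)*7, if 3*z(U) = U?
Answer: 20/17 ≈ 1.1765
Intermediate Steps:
z(U) = U/3
O(q, Q) = (Q + q)/(-4/3 + Q + q/3) (O(q, Q) = (q + Q)/(Q + (q - 1*4)/3) = (Q + q)/(Q + (q - 4)/3) = (Q + q)/(Q + (-4 + q)/3) = (Q + q)/(Q + (-4/3 + q/3)) = (Q + q)/(-4/3 + Q + q/3))
-5 + O(-1, -4)*7 = -5 + (3*(-4 - 1)/(-4 - 1 + 3*(-4)))*7 = -5 + (3*(-5)/(-4 - 1 - 12))*7 = -5 + (3*(-5)/(-17))*7 = -5 + (3*(-1/17)*(-5))*7 = -5 + (15/17)*7 = -5 + 105/17 = 20/17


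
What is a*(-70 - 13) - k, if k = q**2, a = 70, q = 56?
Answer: -8946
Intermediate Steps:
k = 3136 (k = 56**2 = 3136)
a*(-70 - 13) - k = 70*(-70 - 13) - 1*3136 = 70*(-83) - 3136 = -5810 - 3136 = -8946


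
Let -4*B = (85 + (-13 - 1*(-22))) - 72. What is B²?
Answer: 121/4 ≈ 30.250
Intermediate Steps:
B = -11/2 (B = -((85 + (-13 - 1*(-22))) - 72)/4 = -((85 + (-13 + 22)) - 72)/4 = -((85 + 9) - 72)/4 = -(94 - 72)/4 = -¼*22 = -11/2 ≈ -5.5000)
B² = (-11/2)² = 121/4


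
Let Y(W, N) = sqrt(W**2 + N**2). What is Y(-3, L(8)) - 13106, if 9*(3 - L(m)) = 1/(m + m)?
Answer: -13106 + sqrt(372385)/144 ≈ -13102.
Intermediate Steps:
L(m) = 3 - 1/(18*m) (L(m) = 3 - 1/(9*(m + m)) = 3 - 1/(2*m)/9 = 3 - 1/(18*m))
Y(W, N) = sqrt(N**2 + W**2)
Y(-3, L(8)) - 13106 = sqrt((3 - 1/18/8)**2 + (-3)**2) - 13106 = sqrt((3 - 1/18*1/8)**2 + 9) - 13106 = sqrt((3 - 1/144)**2 + 9) - 13106 = sqrt((431/144)**2 + 9) - 13106 = sqrt(185761/20736 + 9) - 13106 = sqrt(372385/20736) - 13106 = sqrt(372385)/144 - 13106 = -13106 + sqrt(372385)/144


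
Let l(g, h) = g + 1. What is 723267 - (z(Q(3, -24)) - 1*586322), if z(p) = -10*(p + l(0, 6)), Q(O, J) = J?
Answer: 1309359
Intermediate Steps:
l(g, h) = 1 + g
z(p) = -10 - 10*p (z(p) = -10*(p + (1 + 0)) = -10*(p + 1) = -10*(1 + p) = -10 - 10*p)
723267 - (z(Q(3, -24)) - 1*586322) = 723267 - ((-10 - 10*(-24)) - 1*586322) = 723267 - ((-10 + 240) - 586322) = 723267 - (230 - 586322) = 723267 - 1*(-586092) = 723267 + 586092 = 1309359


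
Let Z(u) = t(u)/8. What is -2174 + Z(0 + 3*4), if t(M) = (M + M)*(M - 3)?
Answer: -2147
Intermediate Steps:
t(M) = 2*M*(-3 + M) (t(M) = (2*M)*(-3 + M) = 2*M*(-3 + M))
Z(u) = u*(-3 + u)/4 (Z(u) = (2*u*(-3 + u))/8 = (2*u*(-3 + u))*(1/8) = u*(-3 + u)/4)
-2174 + Z(0 + 3*4) = -2174 + (0 + 3*4)*(-3 + (0 + 3*4))/4 = -2174 + (0 + 12)*(-3 + (0 + 12))/4 = -2174 + (1/4)*12*(-3 + 12) = -2174 + (1/4)*12*9 = -2174 + 27 = -2147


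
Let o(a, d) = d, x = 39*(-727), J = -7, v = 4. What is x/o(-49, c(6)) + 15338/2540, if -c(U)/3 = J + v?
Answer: -11979763/3810 ≈ -3144.3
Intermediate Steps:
c(U) = 9 (c(U) = -3*(-7 + 4) = -3*(-3) = 9)
x = -28353
x/o(-49, c(6)) + 15338/2540 = -28353/9 + 15338/2540 = -28353*1/9 + 15338*(1/2540) = -9451/3 + 7669/1270 = -11979763/3810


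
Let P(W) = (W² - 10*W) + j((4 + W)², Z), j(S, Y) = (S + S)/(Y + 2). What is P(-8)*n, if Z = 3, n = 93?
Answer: 69936/5 ≈ 13987.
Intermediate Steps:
j(S, Y) = 2*S/(2 + Y) (j(S, Y) = (2*S)/(2 + Y) = 2*S/(2 + Y))
P(W) = W² - 10*W + 2*(4 + W)²/5 (P(W) = (W² - 10*W) + 2*(4 + W)²/(2 + 3) = (W² - 10*W) + 2*(4 + W)²/5 = W² - 10*W + 2*(4 + W)²/5)
P(-8)*n = (32/5 - 34/5*(-8) + (7/5)*(-8)²)*93 = (32/5 + 272/5 + (7/5)*64)*93 = (32/5 + 272/5 + 448/5)*93 = (752/5)*93 = 69936/5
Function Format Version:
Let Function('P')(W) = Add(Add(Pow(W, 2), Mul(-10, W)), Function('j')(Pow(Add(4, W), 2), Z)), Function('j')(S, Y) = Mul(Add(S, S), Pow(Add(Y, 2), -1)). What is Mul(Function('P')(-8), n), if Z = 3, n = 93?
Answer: Rational(69936, 5) ≈ 13987.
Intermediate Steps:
Function('j')(S, Y) = Mul(2, S, Pow(Add(2, Y), -1)) (Function('j')(S, Y) = Mul(Mul(2, S), Pow(Add(2, Y), -1)) = Mul(2, S, Pow(Add(2, Y), -1)))
Function('P')(W) = Add(Pow(W, 2), Mul(-10, W), Mul(Rational(2, 5), Pow(Add(4, W), 2))) (Function('P')(W) = Add(Add(Pow(W, 2), Mul(-10, W)), Mul(2, Pow(Add(4, W), 2), Pow(Add(2, 3), -1))) = Add(Add(Pow(W, 2), Mul(-10, W)), Mul(2, Pow(Add(4, W), 2), Pow(5, -1))) = Add(Add(Pow(W, 2), Mul(-10, W)), Mul(2, Pow(Add(4, W), 2), Rational(1, 5))) = Add(Add(Pow(W, 2), Mul(-10, W)), Mul(Rational(2, 5), Pow(Add(4, W), 2))) = Add(Pow(W, 2), Mul(-10, W), Mul(Rational(2, 5), Pow(Add(4, W), 2))))
Mul(Function('P')(-8), n) = Mul(Add(Rational(32, 5), Mul(Rational(-34, 5), -8), Mul(Rational(7, 5), Pow(-8, 2))), 93) = Mul(Add(Rational(32, 5), Rational(272, 5), Mul(Rational(7, 5), 64)), 93) = Mul(Add(Rational(32, 5), Rational(272, 5), Rational(448, 5)), 93) = Mul(Rational(752, 5), 93) = Rational(69936, 5)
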